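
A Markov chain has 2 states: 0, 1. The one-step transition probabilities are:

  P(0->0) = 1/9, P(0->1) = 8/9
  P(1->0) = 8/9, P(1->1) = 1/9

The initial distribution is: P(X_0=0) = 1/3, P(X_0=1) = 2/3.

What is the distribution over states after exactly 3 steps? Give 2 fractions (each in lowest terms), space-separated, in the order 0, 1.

Propagating the distribution step by step (d_{t+1} = d_t * P):
d_0 = (0=1/3, 1=2/3)
  d_1[0] = 1/3*1/9 + 2/3*8/9 = 17/27
  d_1[1] = 1/3*8/9 + 2/3*1/9 = 10/27
d_1 = (0=17/27, 1=10/27)
  d_2[0] = 17/27*1/9 + 10/27*8/9 = 97/243
  d_2[1] = 17/27*8/9 + 10/27*1/9 = 146/243
d_2 = (0=97/243, 1=146/243)
  d_3[0] = 97/243*1/9 + 146/243*8/9 = 1265/2187
  d_3[1] = 97/243*8/9 + 146/243*1/9 = 922/2187
d_3 = (0=1265/2187, 1=922/2187)

Answer: 1265/2187 922/2187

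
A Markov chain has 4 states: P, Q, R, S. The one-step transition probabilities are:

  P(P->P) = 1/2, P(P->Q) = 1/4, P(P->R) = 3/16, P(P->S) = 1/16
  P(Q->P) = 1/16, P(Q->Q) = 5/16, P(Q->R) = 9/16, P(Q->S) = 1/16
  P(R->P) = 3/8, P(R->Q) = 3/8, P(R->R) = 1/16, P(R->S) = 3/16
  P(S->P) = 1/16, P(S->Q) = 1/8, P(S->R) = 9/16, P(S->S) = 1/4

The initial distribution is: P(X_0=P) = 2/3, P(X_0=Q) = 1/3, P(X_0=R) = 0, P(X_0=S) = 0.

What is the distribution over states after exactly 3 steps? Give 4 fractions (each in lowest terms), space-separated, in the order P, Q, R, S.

Propagating the distribution step by step (d_{t+1} = d_t * P):
d_0 = (P=2/3, Q=1/3, R=0, S=0)
  d_1[P] = 2/3*1/2 + 1/3*1/16 + 0*3/8 + 0*1/16 = 17/48
  d_1[Q] = 2/3*1/4 + 1/3*5/16 + 0*3/8 + 0*1/8 = 13/48
  d_1[R] = 2/3*3/16 + 1/3*9/16 + 0*1/16 + 0*9/16 = 5/16
  d_1[S] = 2/3*1/16 + 1/3*1/16 + 0*3/16 + 0*1/4 = 1/16
d_1 = (P=17/48, Q=13/48, R=5/16, S=1/16)
  d_2[P] = 17/48*1/2 + 13/48*1/16 + 5/16*3/8 + 1/16*1/16 = 121/384
  d_2[Q] = 17/48*1/4 + 13/48*5/16 + 5/16*3/8 + 1/16*1/8 = 229/768
  d_2[R] = 17/48*3/16 + 13/48*9/16 + 5/16*1/16 + 1/16*9/16 = 35/128
  d_2[S] = 17/48*1/16 + 13/48*1/16 + 5/16*3/16 + 1/16*1/4 = 29/256
d_2 = (P=121/384, Q=229/768, R=35/128, S=29/256)
  d_3[P] = 121/384*1/2 + 229/768*1/16 + 35/128*3/8 + 29/256*1/16 = 439/1536
  d_3[Q] = 121/384*1/4 + 229/768*5/16 + 35/128*3/8 + 29/256*1/8 = 3547/12288
  d_3[R] = 121/384*3/16 + 229/768*9/16 + 35/128*1/16 + 29/256*9/16 = 315/1024
  d_3[S] = 121/384*1/16 + 229/768*1/16 + 35/128*3/16 + 29/256*1/4 = 483/4096
d_3 = (P=439/1536, Q=3547/12288, R=315/1024, S=483/4096)

Answer: 439/1536 3547/12288 315/1024 483/4096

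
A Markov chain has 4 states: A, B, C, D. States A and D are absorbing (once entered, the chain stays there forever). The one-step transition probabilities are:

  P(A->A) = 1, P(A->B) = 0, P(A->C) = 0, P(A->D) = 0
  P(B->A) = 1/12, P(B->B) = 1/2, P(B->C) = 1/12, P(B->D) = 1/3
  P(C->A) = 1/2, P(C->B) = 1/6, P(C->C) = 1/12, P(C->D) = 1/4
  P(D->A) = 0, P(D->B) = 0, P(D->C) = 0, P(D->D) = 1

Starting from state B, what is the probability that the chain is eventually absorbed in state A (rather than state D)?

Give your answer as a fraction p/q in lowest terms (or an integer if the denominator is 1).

Answer: 17/64

Derivation:
Let a_i = P(absorbed in A | start in state i).
Boundary conditions: a_A = 1, a_D = 0.
For each transient state i, a_i = sum_j P(i->j) * a_j:
  a_B = 1/12*a_A + 1/2*a_B + 1/12*a_C + 1/3*a_D
  a_C = 1/2*a_A + 1/6*a_B + 1/12*a_C + 1/4*a_D

Substituting a_A = 1 and a_D = 0, rearrange to (I - Q) a = r where r[i] = P(i -> A):
  [1/2, -1/12] . (a_B, a_C) = 1/12
  [-1/6, 11/12] . (a_B, a_C) = 1/2

Solving yields:
  a_B = 17/64
  a_C = 19/32

Starting state is B, so the absorption probability is a_B = 17/64.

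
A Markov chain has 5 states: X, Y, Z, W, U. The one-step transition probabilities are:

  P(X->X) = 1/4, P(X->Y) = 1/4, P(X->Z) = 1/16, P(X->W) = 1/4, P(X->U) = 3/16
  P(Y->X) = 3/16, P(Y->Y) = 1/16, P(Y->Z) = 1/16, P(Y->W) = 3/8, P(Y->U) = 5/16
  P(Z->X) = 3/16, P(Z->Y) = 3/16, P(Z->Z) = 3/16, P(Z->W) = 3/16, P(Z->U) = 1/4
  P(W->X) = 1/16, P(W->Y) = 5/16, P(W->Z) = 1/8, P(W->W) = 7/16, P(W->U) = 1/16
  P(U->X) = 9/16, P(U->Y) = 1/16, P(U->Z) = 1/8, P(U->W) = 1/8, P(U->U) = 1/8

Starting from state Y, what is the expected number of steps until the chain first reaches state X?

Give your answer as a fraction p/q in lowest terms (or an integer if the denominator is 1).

Let h_i = expected steps to first reach X from state i.
Boundary: h_X = 0.
First-step equations for the other states:
  h_Y = 1 + 3/16*h_X + 1/16*h_Y + 1/16*h_Z + 3/8*h_W + 5/16*h_U
  h_Z = 1 + 3/16*h_X + 3/16*h_Y + 3/16*h_Z + 3/16*h_W + 1/4*h_U
  h_W = 1 + 1/16*h_X + 5/16*h_Y + 1/8*h_Z + 7/16*h_W + 1/16*h_U
  h_U = 1 + 9/16*h_X + 1/16*h_Y + 1/8*h_Z + 1/8*h_W + 1/8*h_U

Substituting h_X = 0 and rearranging gives the linear system (I - Q) h = 1:
  [15/16, -1/16, -3/8, -5/16] . (h_Y, h_Z, h_W, h_U) = 1
  [-3/16, 13/16, -3/16, -1/4] . (h_Y, h_Z, h_W, h_U) = 1
  [-5/16, -1/8, 9/16, -1/16] . (h_Y, h_Z, h_W, h_U) = 1
  [-1/16, -1/8, -1/8, 7/8] . (h_Y, h_Z, h_W, h_U) = 1

Solving yields:
  h_Y = 10192/2213
  h_Z = 29872/6639
  h_W = 12528/2213
  h_U = 19408/6639

Starting state is Y, so the expected hitting time is h_Y = 10192/2213.

Answer: 10192/2213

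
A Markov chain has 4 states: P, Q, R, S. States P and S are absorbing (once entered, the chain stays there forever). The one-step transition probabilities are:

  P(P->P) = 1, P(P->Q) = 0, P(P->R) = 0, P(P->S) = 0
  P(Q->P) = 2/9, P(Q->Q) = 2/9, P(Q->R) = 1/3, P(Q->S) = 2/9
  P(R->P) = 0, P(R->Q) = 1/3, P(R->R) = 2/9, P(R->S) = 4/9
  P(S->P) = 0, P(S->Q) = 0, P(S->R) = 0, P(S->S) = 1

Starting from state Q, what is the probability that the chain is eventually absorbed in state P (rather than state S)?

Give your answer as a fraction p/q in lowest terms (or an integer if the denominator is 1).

Answer: 7/20

Derivation:
Let a_i = P(absorbed in P | start in state i).
Boundary conditions: a_P = 1, a_S = 0.
For each transient state i, a_i = sum_j P(i->j) * a_j:
  a_Q = 2/9*a_P + 2/9*a_Q + 1/3*a_R + 2/9*a_S
  a_R = 0*a_P + 1/3*a_Q + 2/9*a_R + 4/9*a_S

Substituting a_P = 1 and a_S = 0, rearrange to (I - Q) a = r where r[i] = P(i -> P):
  [7/9, -1/3] . (a_Q, a_R) = 2/9
  [-1/3, 7/9] . (a_Q, a_R) = 0

Solving yields:
  a_Q = 7/20
  a_R = 3/20

Starting state is Q, so the absorption probability is a_Q = 7/20.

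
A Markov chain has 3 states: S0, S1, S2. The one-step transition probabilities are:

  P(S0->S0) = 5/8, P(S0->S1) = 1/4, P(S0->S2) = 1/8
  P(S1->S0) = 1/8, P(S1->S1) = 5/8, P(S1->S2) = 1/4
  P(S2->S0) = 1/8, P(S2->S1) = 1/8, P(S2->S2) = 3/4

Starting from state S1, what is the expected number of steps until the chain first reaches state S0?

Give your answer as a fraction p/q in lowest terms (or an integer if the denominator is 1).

Let h_i = expected steps to first reach S0 from state i.
Boundary: h_S0 = 0.
First-step equations for the other states:
  h_S1 = 1 + 1/8*h_S0 + 5/8*h_S1 + 1/4*h_S2
  h_S2 = 1 + 1/8*h_S0 + 1/8*h_S1 + 3/4*h_S2

Substituting h_S0 = 0 and rearranging gives the linear system (I - Q) h = 1:
  [3/8, -1/4] . (h_S1, h_S2) = 1
  [-1/8, 1/4] . (h_S1, h_S2) = 1

Solving yields:
  h_S1 = 8
  h_S2 = 8

Starting state is S1, so the expected hitting time is h_S1 = 8.

Answer: 8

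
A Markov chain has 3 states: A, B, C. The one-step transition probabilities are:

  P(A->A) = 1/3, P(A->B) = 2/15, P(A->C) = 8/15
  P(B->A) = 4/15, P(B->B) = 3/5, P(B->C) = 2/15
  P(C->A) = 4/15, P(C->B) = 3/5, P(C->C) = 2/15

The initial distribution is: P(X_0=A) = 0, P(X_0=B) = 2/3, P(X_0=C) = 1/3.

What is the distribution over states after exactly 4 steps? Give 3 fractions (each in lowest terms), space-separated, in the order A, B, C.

Propagating the distribution step by step (d_{t+1} = d_t * P):
d_0 = (A=0, B=2/3, C=1/3)
  d_1[A] = 0*1/3 + 2/3*4/15 + 1/3*4/15 = 4/15
  d_1[B] = 0*2/15 + 2/3*3/5 + 1/3*3/5 = 3/5
  d_1[C] = 0*8/15 + 2/3*2/15 + 1/3*2/15 = 2/15
d_1 = (A=4/15, B=3/5, C=2/15)
  d_2[A] = 4/15*1/3 + 3/5*4/15 + 2/15*4/15 = 64/225
  d_2[B] = 4/15*2/15 + 3/5*3/5 + 2/15*3/5 = 107/225
  d_2[C] = 4/15*8/15 + 3/5*2/15 + 2/15*2/15 = 6/25
d_2 = (A=64/225, B=107/225, C=6/25)
  d_3[A] = 64/225*1/3 + 107/225*4/15 + 6/25*4/15 = 964/3375
  d_3[B] = 64/225*2/15 + 107/225*3/5 + 6/25*3/5 = 1577/3375
  d_3[C] = 64/225*8/15 + 107/225*2/15 + 6/25*2/15 = 278/1125
d_3 = (A=964/3375, B=1577/3375, C=278/1125)
  d_4[A] = 964/3375*1/3 + 1577/3375*4/15 + 278/1125*4/15 = 14464/50625
  d_4[B] = 964/3375*2/15 + 1577/3375*3/5 + 278/1125*3/5 = 23627/50625
  d_4[C] = 964/3375*8/15 + 1577/3375*2/15 + 278/1125*2/15 = 4178/16875
d_4 = (A=14464/50625, B=23627/50625, C=4178/16875)

Answer: 14464/50625 23627/50625 4178/16875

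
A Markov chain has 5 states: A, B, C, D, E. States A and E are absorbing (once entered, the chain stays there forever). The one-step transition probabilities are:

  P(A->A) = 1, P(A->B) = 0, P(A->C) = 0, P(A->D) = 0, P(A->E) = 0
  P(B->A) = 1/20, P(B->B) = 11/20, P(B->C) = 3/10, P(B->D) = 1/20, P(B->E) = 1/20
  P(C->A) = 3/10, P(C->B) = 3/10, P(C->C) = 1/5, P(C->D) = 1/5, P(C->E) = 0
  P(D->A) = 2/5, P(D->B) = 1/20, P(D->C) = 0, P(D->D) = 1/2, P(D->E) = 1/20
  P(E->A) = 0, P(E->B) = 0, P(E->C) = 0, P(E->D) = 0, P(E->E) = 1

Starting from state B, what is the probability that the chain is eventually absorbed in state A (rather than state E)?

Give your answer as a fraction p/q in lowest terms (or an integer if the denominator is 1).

Answer: 21/26

Derivation:
Let a_i = P(absorbed in A | start in state i).
Boundary conditions: a_A = 1, a_E = 0.
For each transient state i, a_i = sum_j P(i->j) * a_j:
  a_B = 1/20*a_A + 11/20*a_B + 3/10*a_C + 1/20*a_D + 1/20*a_E
  a_C = 3/10*a_A + 3/10*a_B + 1/5*a_C + 1/5*a_D + 0*a_E
  a_D = 2/5*a_A + 1/20*a_B + 0*a_C + 1/2*a_D + 1/20*a_E

Substituting a_A = 1 and a_E = 0, rearrange to (I - Q) a = r where r[i] = P(i -> A):
  [9/20, -3/10, -1/20] . (a_B, a_C, a_D) = 1/20
  [-3/10, 4/5, -1/5] . (a_B, a_C, a_D) = 3/10
  [-1/20, 0, 1/2] . (a_B, a_C, a_D) = 2/5

Solving yields:
  a_B = 21/26
  a_C = 467/520
  a_D = 229/260

Starting state is B, so the absorption probability is a_B = 21/26.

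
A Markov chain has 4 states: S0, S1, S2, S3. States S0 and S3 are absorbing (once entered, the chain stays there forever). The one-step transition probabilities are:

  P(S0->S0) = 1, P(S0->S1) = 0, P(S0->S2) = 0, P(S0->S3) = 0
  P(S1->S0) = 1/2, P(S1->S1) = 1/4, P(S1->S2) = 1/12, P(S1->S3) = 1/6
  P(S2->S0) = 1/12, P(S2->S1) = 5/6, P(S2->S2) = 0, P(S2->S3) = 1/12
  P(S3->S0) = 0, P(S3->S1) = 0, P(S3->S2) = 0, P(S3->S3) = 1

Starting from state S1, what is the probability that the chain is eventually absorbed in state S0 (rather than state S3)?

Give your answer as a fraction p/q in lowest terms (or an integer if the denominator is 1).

Let a_i = P(absorbed in S0 | start in state i).
Boundary conditions: a_S0 = 1, a_S3 = 0.
For each transient state i, a_i = sum_j P(i->j) * a_j:
  a_S1 = 1/2*a_S0 + 1/4*a_S1 + 1/12*a_S2 + 1/6*a_S3
  a_S2 = 1/12*a_S0 + 5/6*a_S1 + 0*a_S2 + 1/12*a_S3

Substituting a_S0 = 1 and a_S3 = 0, rearrange to (I - Q) a = r where r[i] = P(i -> S0):
  [3/4, -1/12] . (a_S1, a_S2) = 1/2
  [-5/6, 1] . (a_S1, a_S2) = 1/12

Solving yields:
  a_S1 = 73/98
  a_S2 = 69/98

Starting state is S1, so the absorption probability is a_S1 = 73/98.

Answer: 73/98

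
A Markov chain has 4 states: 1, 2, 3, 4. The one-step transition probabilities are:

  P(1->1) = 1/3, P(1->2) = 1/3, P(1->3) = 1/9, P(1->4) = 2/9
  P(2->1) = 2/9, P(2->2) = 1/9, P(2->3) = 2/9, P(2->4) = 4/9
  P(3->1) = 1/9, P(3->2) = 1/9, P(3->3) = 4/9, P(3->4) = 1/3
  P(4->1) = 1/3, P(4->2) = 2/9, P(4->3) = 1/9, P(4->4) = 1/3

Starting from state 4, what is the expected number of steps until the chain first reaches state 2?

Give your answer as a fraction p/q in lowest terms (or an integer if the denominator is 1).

Answer: 486/115

Derivation:
Let h_i = expected steps to first reach 2 from state i.
Boundary: h_2 = 0.
First-step equations for the other states:
  h_1 = 1 + 1/3*h_1 + 1/3*h_2 + 1/9*h_3 + 2/9*h_4
  h_3 = 1 + 1/9*h_1 + 1/9*h_2 + 4/9*h_3 + 1/3*h_4
  h_4 = 1 + 1/3*h_1 + 2/9*h_2 + 1/9*h_3 + 1/3*h_4

Substituting h_2 = 0 and rearranging gives the linear system (I - Q) h = 1:
  [2/3, -1/9, -2/9] . (h_1, h_3, h_4) = 1
  [-1/9, 5/9, -1/3] . (h_1, h_3, h_4) = 1
  [-1/3, -1/9, 2/3] . (h_1, h_3, h_4) = 1

Solving yields:
  h_1 = 432/115
  h_3 = 117/23
  h_4 = 486/115

Starting state is 4, so the expected hitting time is h_4 = 486/115.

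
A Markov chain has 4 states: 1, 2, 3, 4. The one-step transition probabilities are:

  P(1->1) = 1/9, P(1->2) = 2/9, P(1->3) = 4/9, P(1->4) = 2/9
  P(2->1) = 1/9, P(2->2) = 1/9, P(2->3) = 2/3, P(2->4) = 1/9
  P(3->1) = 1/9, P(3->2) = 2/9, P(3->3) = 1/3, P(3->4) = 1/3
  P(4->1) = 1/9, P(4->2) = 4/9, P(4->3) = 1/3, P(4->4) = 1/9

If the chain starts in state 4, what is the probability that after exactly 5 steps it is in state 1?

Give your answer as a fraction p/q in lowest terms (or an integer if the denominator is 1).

Computing P^5 by repeated multiplication:
P^1 =
  1: [1/9, 2/9, 4/9, 2/9]
  2: [1/9, 1/9, 2/3, 1/9]
  3: [1/9, 2/9, 1/3, 1/3]
  4: [1/9, 4/9, 1/3, 1/9]
P^2 =
  1: [1/9, 20/81, 34/81, 2/9]
  2: [1/9, 19/81, 31/81, 22/81]
  3: [1/9, 22/81, 34/81, 16/81]
  4: [1/9, 16/81, 40/81, 16/81]
P^3 =
  1: [1/9, 178/729, 104/243, 158/729]
  2: [1/9, 187/729, 103/243, 152/729]
  3: [1/9, 172/729, 106/243, 158/729]
  4: [1/9, 178/729, 100/243, 170/729]
P^4 =
  1: [1/9, 532/2187, 934/2187, 478/2187]
  2: [1/9, 175/729, 943/2187, 476/2187]
  3: [1/9, 178/729, 928/2187, 482/2187]
  4: [1/9, 20/81, 934/2187, 470/2187]
P^5 =
  1: [1/9, 4798/19683, 2800/6561, 4298/19683]
  2: [1/9, 4801/19683, 931/2187, 4316/19683]
  3: [1/9, 4804/19683, 934/2187, 4286/19683]
  4: [1/9, 4774/19683, 104/243, 4298/19683]

(P^5)[4 -> 1] = 1/9

Answer: 1/9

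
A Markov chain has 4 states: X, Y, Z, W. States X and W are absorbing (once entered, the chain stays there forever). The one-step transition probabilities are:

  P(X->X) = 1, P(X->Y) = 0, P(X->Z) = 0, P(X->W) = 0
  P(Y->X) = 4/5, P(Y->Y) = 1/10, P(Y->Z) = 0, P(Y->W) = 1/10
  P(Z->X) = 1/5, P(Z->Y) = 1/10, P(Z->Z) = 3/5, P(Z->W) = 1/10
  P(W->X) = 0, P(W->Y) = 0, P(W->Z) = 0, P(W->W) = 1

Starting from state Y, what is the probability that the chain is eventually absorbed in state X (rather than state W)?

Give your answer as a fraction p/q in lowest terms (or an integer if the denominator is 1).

Answer: 8/9

Derivation:
Let a_i = P(absorbed in X | start in state i).
Boundary conditions: a_X = 1, a_W = 0.
For each transient state i, a_i = sum_j P(i->j) * a_j:
  a_Y = 4/5*a_X + 1/10*a_Y + 0*a_Z + 1/10*a_W
  a_Z = 1/5*a_X + 1/10*a_Y + 3/5*a_Z + 1/10*a_W

Substituting a_X = 1 and a_W = 0, rearrange to (I - Q) a = r where r[i] = P(i -> X):
  [9/10, 0] . (a_Y, a_Z) = 4/5
  [-1/10, 2/5] . (a_Y, a_Z) = 1/5

Solving yields:
  a_Y = 8/9
  a_Z = 13/18

Starting state is Y, so the absorption probability is a_Y = 8/9.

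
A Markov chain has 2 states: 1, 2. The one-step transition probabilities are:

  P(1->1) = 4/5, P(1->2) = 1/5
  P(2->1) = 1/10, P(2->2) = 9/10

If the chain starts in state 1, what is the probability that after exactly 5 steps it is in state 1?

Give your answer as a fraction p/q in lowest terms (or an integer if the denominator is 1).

Answer: 22269/50000

Derivation:
Computing P^5 by repeated multiplication:
P^1 =
  1: [4/5, 1/5]
  2: [1/10, 9/10]
P^2 =
  1: [33/50, 17/50]
  2: [17/100, 83/100]
P^3 =
  1: [281/500, 219/500]
  2: [219/1000, 781/1000]
P^4 =
  1: [2467/5000, 2533/5000]
  2: [2533/10000, 7467/10000]
P^5 =
  1: [22269/50000, 27731/50000]
  2: [27731/100000, 72269/100000]

(P^5)[1 -> 1] = 22269/50000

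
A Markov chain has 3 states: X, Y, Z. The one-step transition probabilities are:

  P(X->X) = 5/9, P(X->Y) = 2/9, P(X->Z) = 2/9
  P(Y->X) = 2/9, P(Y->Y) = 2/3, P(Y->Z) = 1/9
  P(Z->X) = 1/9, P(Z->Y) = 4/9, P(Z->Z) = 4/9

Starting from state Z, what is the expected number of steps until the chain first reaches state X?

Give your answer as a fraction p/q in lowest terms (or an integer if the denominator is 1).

Answer: 63/11

Derivation:
Let h_i = expected steps to first reach X from state i.
Boundary: h_X = 0.
First-step equations for the other states:
  h_Y = 1 + 2/9*h_X + 2/3*h_Y + 1/9*h_Z
  h_Z = 1 + 1/9*h_X + 4/9*h_Y + 4/9*h_Z

Substituting h_X = 0 and rearranging gives the linear system (I - Q) h = 1:
  [1/3, -1/9] . (h_Y, h_Z) = 1
  [-4/9, 5/9] . (h_Y, h_Z) = 1

Solving yields:
  h_Y = 54/11
  h_Z = 63/11

Starting state is Z, so the expected hitting time is h_Z = 63/11.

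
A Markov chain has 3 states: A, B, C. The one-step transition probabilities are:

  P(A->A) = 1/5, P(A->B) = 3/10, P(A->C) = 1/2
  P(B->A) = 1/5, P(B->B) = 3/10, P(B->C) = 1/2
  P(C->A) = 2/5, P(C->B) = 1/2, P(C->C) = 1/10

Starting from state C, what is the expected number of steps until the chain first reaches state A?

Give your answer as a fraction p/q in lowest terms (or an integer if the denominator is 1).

Let h_i = expected steps to first reach A from state i.
Boundary: h_A = 0.
First-step equations for the other states:
  h_B = 1 + 1/5*h_A + 3/10*h_B + 1/2*h_C
  h_C = 1 + 2/5*h_A + 1/2*h_B + 1/10*h_C

Substituting h_A = 0 and rearranging gives the linear system (I - Q) h = 1:
  [7/10, -1/2] . (h_B, h_C) = 1
  [-1/2, 9/10] . (h_B, h_C) = 1

Solving yields:
  h_B = 70/19
  h_C = 60/19

Starting state is C, so the expected hitting time is h_C = 60/19.

Answer: 60/19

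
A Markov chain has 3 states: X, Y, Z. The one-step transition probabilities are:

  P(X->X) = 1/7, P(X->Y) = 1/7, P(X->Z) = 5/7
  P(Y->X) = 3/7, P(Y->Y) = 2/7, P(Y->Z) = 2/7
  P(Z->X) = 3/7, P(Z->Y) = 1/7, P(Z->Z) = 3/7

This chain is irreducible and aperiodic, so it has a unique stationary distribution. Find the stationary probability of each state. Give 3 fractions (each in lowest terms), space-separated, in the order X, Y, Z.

The stationary distribution satisfies pi = pi * P, i.e.:
  pi_X = 1/7*pi_X + 3/7*pi_Y + 3/7*pi_Z
  pi_Y = 1/7*pi_X + 2/7*pi_Y + 1/7*pi_Z
  pi_Z = 5/7*pi_X + 2/7*pi_Y + 3/7*pi_Z
with normalization: pi_X + pi_Y + pi_Z = 1.

Using the first 2 balance equations plus normalization, the linear system A*pi = b is:
  [-6/7, 3/7, 3/7] . pi = 0
  [1/7, -5/7, 1/7] . pi = 0
  [1, 1, 1] . pi = 1

Solving yields:
  pi_X = 1/3
  pi_Y = 1/6
  pi_Z = 1/2

Verification (pi * P):
  1/3*1/7 + 1/6*3/7 + 1/2*3/7 = 1/3 = pi_X  (ok)
  1/3*1/7 + 1/6*2/7 + 1/2*1/7 = 1/6 = pi_Y  (ok)
  1/3*5/7 + 1/6*2/7 + 1/2*3/7 = 1/2 = pi_Z  (ok)

Answer: 1/3 1/6 1/2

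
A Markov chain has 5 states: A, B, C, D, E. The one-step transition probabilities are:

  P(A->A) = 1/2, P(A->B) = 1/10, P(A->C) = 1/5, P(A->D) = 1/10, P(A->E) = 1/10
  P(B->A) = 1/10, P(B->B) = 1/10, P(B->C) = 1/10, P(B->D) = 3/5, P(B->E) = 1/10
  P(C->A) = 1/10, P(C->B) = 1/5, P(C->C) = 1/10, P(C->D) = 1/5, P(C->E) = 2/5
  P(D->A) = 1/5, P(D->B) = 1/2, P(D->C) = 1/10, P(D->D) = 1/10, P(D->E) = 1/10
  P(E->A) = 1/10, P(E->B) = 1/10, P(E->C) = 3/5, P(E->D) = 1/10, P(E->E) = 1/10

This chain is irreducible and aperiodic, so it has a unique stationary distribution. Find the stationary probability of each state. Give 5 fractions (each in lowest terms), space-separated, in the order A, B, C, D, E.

The stationary distribution satisfies pi = pi * P, i.e.:
  pi_A = 1/2*pi_A + 1/10*pi_B + 1/10*pi_C + 1/5*pi_D + 1/10*pi_E
  pi_B = 1/10*pi_A + 1/10*pi_B + 1/5*pi_C + 1/2*pi_D + 1/10*pi_E
  pi_C = 1/5*pi_A + 1/10*pi_B + 1/10*pi_C + 1/10*pi_D + 3/5*pi_E
  pi_D = 1/10*pi_A + 3/5*pi_B + 1/5*pi_C + 1/10*pi_D + 1/10*pi_E
  pi_E = 1/10*pi_A + 1/10*pi_B + 2/5*pi_C + 1/10*pi_D + 1/10*pi_E
with normalization: pi_A + pi_B + pi_C + pi_D + pi_E = 1.

Using the first 4 balance equations plus normalization, the linear system A*pi = b is:
  [-1/2, 1/10, 1/10, 1/5, 1/10] . pi = 0
  [1/10, -9/10, 1/5, 1/2, 1/10] . pi = 0
  [1/5, 1/10, -9/10, 1/10, 3/5] . pi = 0
  [1/10, 3/5, 1/5, -9/10, 1/10] . pi = 0
  [1, 1, 1, 1, 1] . pi = 1

Solving yields:
  pi_A = 166/813
  pi_B = 854/4065
  pi_C = 163/813
  pi_D = 61/271
  pi_E = 217/1355

Verification (pi * P):
  166/813*1/2 + 854/4065*1/10 + 163/813*1/10 + 61/271*1/5 + 217/1355*1/10 = 166/813 = pi_A  (ok)
  166/813*1/10 + 854/4065*1/10 + 163/813*1/5 + 61/271*1/2 + 217/1355*1/10 = 854/4065 = pi_B  (ok)
  166/813*1/5 + 854/4065*1/10 + 163/813*1/10 + 61/271*1/10 + 217/1355*3/5 = 163/813 = pi_C  (ok)
  166/813*1/10 + 854/4065*3/5 + 163/813*1/5 + 61/271*1/10 + 217/1355*1/10 = 61/271 = pi_D  (ok)
  166/813*1/10 + 854/4065*1/10 + 163/813*2/5 + 61/271*1/10 + 217/1355*1/10 = 217/1355 = pi_E  (ok)

Answer: 166/813 854/4065 163/813 61/271 217/1355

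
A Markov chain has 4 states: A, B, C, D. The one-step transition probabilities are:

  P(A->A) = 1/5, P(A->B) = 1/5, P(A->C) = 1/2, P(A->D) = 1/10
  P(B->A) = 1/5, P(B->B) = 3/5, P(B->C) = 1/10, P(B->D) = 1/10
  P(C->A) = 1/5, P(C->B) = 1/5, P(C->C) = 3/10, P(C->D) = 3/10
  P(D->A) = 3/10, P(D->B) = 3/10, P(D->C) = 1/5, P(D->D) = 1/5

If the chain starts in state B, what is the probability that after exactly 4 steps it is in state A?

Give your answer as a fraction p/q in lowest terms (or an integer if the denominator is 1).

Computing P^4 by repeated multiplication:
P^1 =
  A: [1/5, 1/5, 1/2, 1/10]
  B: [1/5, 3/5, 1/10, 1/10]
  C: [1/5, 1/5, 3/10, 3/10]
  D: [3/10, 3/10, 1/5, 1/5]
P^2 =
  A: [21/100, 29/100, 29/100, 21/100]
  B: [21/100, 9/20, 21/100, 13/100]
  C: [23/100, 31/100, 27/100, 19/100]
  D: [11/50, 17/50, 7/25, 4/25]
P^3 =
  A: [221/1000, 337/1000, 263/1000, 179/1000]
  B: [213/1000, 393/1000, 239/1000, 31/200]
  C: [219/1000, 343/1000, 53/200, 173/1000]
  D: [27/125, 44/125, 13/50, 43/250]
P^4 =
  A: [2179/10000, 3527/10000, 2589/10000, 341/2000]
  B: [431/2000, 3727/10000, 497/2000, 1633/10000]
  C: [2173/10000, 709/2000, 2579/10000, 1703/10000]
  D: [543/2500, 179/500, 639/2500, 423/2500]

(P^4)[B -> A] = 431/2000

Answer: 431/2000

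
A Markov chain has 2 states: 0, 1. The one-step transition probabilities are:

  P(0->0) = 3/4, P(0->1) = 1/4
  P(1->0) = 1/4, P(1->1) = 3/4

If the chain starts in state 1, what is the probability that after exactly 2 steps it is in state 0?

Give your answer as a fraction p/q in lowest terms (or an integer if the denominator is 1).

Answer: 3/8

Derivation:
Computing P^2 by repeated multiplication:
P^1 =
  0: [3/4, 1/4]
  1: [1/4, 3/4]
P^2 =
  0: [5/8, 3/8]
  1: [3/8, 5/8]

(P^2)[1 -> 0] = 3/8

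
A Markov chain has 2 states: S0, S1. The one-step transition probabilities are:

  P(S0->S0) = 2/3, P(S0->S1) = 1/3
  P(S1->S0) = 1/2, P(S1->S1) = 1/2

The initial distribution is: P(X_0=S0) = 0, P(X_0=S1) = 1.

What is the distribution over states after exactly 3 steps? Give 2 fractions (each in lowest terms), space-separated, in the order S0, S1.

Answer: 43/72 29/72

Derivation:
Propagating the distribution step by step (d_{t+1} = d_t * P):
d_0 = (S0=0, S1=1)
  d_1[S0] = 0*2/3 + 1*1/2 = 1/2
  d_1[S1] = 0*1/3 + 1*1/2 = 1/2
d_1 = (S0=1/2, S1=1/2)
  d_2[S0] = 1/2*2/3 + 1/2*1/2 = 7/12
  d_2[S1] = 1/2*1/3 + 1/2*1/2 = 5/12
d_2 = (S0=7/12, S1=5/12)
  d_3[S0] = 7/12*2/3 + 5/12*1/2 = 43/72
  d_3[S1] = 7/12*1/3 + 5/12*1/2 = 29/72
d_3 = (S0=43/72, S1=29/72)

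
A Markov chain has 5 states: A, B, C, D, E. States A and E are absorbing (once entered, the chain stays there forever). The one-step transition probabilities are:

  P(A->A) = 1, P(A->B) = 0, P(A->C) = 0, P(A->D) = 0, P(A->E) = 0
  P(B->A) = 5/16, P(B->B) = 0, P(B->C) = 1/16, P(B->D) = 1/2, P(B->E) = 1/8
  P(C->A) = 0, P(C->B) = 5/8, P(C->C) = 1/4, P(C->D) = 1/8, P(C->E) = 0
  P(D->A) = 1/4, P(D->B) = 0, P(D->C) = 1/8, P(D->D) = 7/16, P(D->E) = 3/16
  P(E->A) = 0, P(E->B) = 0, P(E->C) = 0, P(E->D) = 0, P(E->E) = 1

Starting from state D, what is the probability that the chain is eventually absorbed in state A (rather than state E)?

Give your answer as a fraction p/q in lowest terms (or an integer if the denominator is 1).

Answer: 414/707

Derivation:
Let a_i = P(absorbed in A | start in state i).
Boundary conditions: a_A = 1, a_E = 0.
For each transient state i, a_i = sum_j P(i->j) * a_j:
  a_B = 5/16*a_A + 0*a_B + 1/16*a_C + 1/2*a_D + 1/8*a_E
  a_C = 0*a_A + 5/8*a_B + 1/4*a_C + 1/8*a_D + 0*a_E
  a_D = 1/4*a_A + 0*a_B + 1/8*a_C + 7/16*a_D + 3/16*a_E

Substituting a_A = 1 and a_E = 0, rearrange to (I - Q) a = r where r[i] = P(i -> A):
  [1, -1/16, -1/2] . (a_B, a_C, a_D) = 5/16
  [-5/8, 3/4, -1/8] . (a_B, a_C, a_D) = 0
  [0, -1/8, 9/16] . (a_B, a_C, a_D) = 1/4

Solving yields:
  a_B = 456/707
  a_C = 449/707
  a_D = 414/707

Starting state is D, so the absorption probability is a_D = 414/707.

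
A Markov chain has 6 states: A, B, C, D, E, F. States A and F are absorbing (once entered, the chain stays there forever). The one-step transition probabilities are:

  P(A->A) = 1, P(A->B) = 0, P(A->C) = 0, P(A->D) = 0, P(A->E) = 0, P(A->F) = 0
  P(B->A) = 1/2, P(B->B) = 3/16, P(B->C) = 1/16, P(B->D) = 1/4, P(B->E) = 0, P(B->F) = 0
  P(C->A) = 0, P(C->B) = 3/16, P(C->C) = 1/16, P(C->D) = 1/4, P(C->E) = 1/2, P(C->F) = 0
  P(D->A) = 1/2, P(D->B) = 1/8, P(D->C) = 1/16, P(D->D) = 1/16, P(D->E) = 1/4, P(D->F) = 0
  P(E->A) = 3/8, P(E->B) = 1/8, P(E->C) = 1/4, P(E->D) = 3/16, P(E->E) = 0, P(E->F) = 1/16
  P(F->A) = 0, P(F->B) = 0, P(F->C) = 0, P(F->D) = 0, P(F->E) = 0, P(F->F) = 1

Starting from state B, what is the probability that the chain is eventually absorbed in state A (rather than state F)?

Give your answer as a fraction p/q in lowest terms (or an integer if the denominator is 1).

Let a_i = P(absorbed in A | start in state i).
Boundary conditions: a_A = 1, a_F = 0.
For each transient state i, a_i = sum_j P(i->j) * a_j:
  a_B = 1/2*a_A + 3/16*a_B + 1/16*a_C + 1/4*a_D + 0*a_E + 0*a_F
  a_C = 0*a_A + 3/16*a_B + 1/16*a_C + 1/4*a_D + 1/2*a_E + 0*a_F
  a_D = 1/2*a_A + 1/8*a_B + 1/16*a_C + 1/16*a_D + 1/4*a_E + 0*a_F
  a_E = 3/8*a_A + 1/8*a_B + 1/4*a_C + 3/16*a_D + 0*a_E + 1/16*a_F

Substituting a_A = 1 and a_F = 0, rearrange to (I - Q) a = r where r[i] = P(i -> A):
  [13/16, -1/16, -1/4, 0] . (a_B, a_C, a_D, a_E) = 1/2
  [-3/16, 15/16, -1/4, -1/2] . (a_B, a_C, a_D, a_E) = 0
  [-1/8, -1/16, 15/16, -1/4] . (a_B, a_C, a_D, a_E) = 1/2
  [-1/8, -1/4, -3/16, 1] . (a_B, a_C, a_D, a_E) = 3/8

Solving yields:
  a_B = 1338/1355
  a_C = 1282/1355
  a_D = 1318/1355
  a_E = 1243/1355

Starting state is B, so the absorption probability is a_B = 1338/1355.

Answer: 1338/1355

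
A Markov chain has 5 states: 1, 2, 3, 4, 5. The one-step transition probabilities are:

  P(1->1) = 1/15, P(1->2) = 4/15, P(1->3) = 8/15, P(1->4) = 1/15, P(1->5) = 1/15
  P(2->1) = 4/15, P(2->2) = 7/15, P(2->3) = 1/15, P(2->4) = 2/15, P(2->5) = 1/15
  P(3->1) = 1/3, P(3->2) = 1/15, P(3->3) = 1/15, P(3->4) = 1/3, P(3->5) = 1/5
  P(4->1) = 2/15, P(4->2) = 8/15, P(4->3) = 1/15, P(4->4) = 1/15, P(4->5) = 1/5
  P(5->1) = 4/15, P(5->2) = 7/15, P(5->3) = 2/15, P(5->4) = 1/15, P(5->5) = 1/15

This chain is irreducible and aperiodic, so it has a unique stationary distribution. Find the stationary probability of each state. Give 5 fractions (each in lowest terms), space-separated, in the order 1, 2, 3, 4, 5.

Answer: 13/60 29/80 7/40 11/80 13/120

Derivation:
The stationary distribution satisfies pi = pi * P, i.e.:
  pi_1 = 1/15*pi_1 + 4/15*pi_2 + 1/3*pi_3 + 2/15*pi_4 + 4/15*pi_5
  pi_2 = 4/15*pi_1 + 7/15*pi_2 + 1/15*pi_3 + 8/15*pi_4 + 7/15*pi_5
  pi_3 = 8/15*pi_1 + 1/15*pi_2 + 1/15*pi_3 + 1/15*pi_4 + 2/15*pi_5
  pi_4 = 1/15*pi_1 + 2/15*pi_2 + 1/3*pi_3 + 1/15*pi_4 + 1/15*pi_5
  pi_5 = 1/15*pi_1 + 1/15*pi_2 + 1/5*pi_3 + 1/5*pi_4 + 1/15*pi_5
with normalization: pi_1 + pi_2 + pi_3 + pi_4 + pi_5 = 1.

Using the first 4 balance equations plus normalization, the linear system A*pi = b is:
  [-14/15, 4/15, 1/3, 2/15, 4/15] . pi = 0
  [4/15, -8/15, 1/15, 8/15, 7/15] . pi = 0
  [8/15, 1/15, -14/15, 1/15, 2/15] . pi = 0
  [1/15, 2/15, 1/3, -14/15, 1/15] . pi = 0
  [1, 1, 1, 1, 1] . pi = 1

Solving yields:
  pi_1 = 13/60
  pi_2 = 29/80
  pi_3 = 7/40
  pi_4 = 11/80
  pi_5 = 13/120

Verification (pi * P):
  13/60*1/15 + 29/80*4/15 + 7/40*1/3 + 11/80*2/15 + 13/120*4/15 = 13/60 = pi_1  (ok)
  13/60*4/15 + 29/80*7/15 + 7/40*1/15 + 11/80*8/15 + 13/120*7/15 = 29/80 = pi_2  (ok)
  13/60*8/15 + 29/80*1/15 + 7/40*1/15 + 11/80*1/15 + 13/120*2/15 = 7/40 = pi_3  (ok)
  13/60*1/15 + 29/80*2/15 + 7/40*1/3 + 11/80*1/15 + 13/120*1/15 = 11/80 = pi_4  (ok)
  13/60*1/15 + 29/80*1/15 + 7/40*1/5 + 11/80*1/5 + 13/120*1/15 = 13/120 = pi_5  (ok)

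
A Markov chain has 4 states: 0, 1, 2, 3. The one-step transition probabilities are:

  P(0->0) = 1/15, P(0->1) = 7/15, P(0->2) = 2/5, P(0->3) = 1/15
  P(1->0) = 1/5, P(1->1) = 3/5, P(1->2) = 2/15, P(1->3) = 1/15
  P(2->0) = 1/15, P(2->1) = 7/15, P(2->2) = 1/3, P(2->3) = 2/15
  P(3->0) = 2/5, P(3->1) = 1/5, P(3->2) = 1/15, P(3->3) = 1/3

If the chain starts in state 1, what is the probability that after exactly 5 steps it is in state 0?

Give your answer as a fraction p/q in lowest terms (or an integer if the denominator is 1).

Computing P^5 by repeated multiplication:
P^1 =
  0: [1/15, 7/15, 2/5, 1/15]
  1: [1/5, 3/5, 2/15, 1/15]
  2: [1/15, 7/15, 1/3, 2/15]
  3: [2/5, 1/5, 1/15, 1/3]
P^2 =
  0: [34/225, 23/45, 17/75, 1/9]
  1: [38/225, 119/225, 47/225, 7/75]
  2: [13/75, 37/75, 47/225, 28/225]
  3: [46/225, 91/225, 52/225, 4/25]
P^3 =
  0: [116/675, 341/675, 238/1125, 376/3375]
  1: [568/3375, 1729/3375, 722/3375, 356/3375]
  2: [587/3375, 337/675, 719/3375, 128/1125]
  3: [587/3375, 1613/3375, 754/3375, 421/3375]
P^4 =
  0: [1733/10125, 25531/50625, 1204/5625, 5593/50625]
  1: [319/1875, 2851/5625, 10832/50625, 5521/50625]
  2: [1733/10125, 25459/50625, 10871/50625, 1126/10125]
  3: [2902/16875, 8389/16875, 10939/50625, 5813/50625]
P^5 =
  0: [129652/759375, 76613/151875, 2171/10125, 83833/759375]
  1: [129548/759375, 383609/759375, 162677/759375, 27847/253125]
  2: [43231/253125, 127591/253125, 162893/759375, 84016/759375]
  3: [130024/759375, 381457/759375, 163078/759375, 9424/84375]

(P^5)[1 -> 0] = 129548/759375

Answer: 129548/759375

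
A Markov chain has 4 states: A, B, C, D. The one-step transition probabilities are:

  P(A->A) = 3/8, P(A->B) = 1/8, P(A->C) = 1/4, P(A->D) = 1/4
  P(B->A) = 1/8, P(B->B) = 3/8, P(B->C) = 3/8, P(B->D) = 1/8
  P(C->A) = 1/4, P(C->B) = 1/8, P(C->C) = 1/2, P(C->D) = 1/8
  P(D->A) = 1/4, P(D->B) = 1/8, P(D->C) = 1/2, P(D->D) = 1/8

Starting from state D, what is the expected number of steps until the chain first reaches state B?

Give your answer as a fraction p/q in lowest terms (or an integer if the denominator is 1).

Answer: 8

Derivation:
Let h_i = expected steps to first reach B from state i.
Boundary: h_B = 0.
First-step equations for the other states:
  h_A = 1 + 3/8*h_A + 1/8*h_B + 1/4*h_C + 1/4*h_D
  h_C = 1 + 1/4*h_A + 1/8*h_B + 1/2*h_C + 1/8*h_D
  h_D = 1 + 1/4*h_A + 1/8*h_B + 1/2*h_C + 1/8*h_D

Substituting h_B = 0 and rearranging gives the linear system (I - Q) h = 1:
  [5/8, -1/4, -1/4] . (h_A, h_C, h_D) = 1
  [-1/4, 1/2, -1/8] . (h_A, h_C, h_D) = 1
  [-1/4, -1/2, 7/8] . (h_A, h_C, h_D) = 1

Solving yields:
  h_A = 8
  h_C = 8
  h_D = 8

Starting state is D, so the expected hitting time is h_D = 8.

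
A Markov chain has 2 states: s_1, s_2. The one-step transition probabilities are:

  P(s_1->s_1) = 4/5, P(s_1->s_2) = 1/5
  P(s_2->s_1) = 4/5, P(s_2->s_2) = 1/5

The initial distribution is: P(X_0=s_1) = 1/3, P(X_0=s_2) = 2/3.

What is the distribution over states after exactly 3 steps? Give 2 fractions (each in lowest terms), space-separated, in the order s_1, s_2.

Propagating the distribution step by step (d_{t+1} = d_t * P):
d_0 = (s_1=1/3, s_2=2/3)
  d_1[s_1] = 1/3*4/5 + 2/3*4/5 = 4/5
  d_1[s_2] = 1/3*1/5 + 2/3*1/5 = 1/5
d_1 = (s_1=4/5, s_2=1/5)
  d_2[s_1] = 4/5*4/5 + 1/5*4/5 = 4/5
  d_2[s_2] = 4/5*1/5 + 1/5*1/5 = 1/5
d_2 = (s_1=4/5, s_2=1/5)
  d_3[s_1] = 4/5*4/5 + 1/5*4/5 = 4/5
  d_3[s_2] = 4/5*1/5 + 1/5*1/5 = 1/5
d_3 = (s_1=4/5, s_2=1/5)

Answer: 4/5 1/5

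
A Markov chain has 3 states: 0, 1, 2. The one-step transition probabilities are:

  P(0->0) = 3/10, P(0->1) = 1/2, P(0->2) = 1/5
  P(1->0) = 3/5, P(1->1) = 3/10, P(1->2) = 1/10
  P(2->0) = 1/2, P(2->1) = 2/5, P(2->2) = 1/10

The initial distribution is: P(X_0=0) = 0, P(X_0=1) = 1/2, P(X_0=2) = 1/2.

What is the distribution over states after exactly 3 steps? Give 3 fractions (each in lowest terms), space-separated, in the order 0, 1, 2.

Answer: 457/1000 801/2000 57/400

Derivation:
Propagating the distribution step by step (d_{t+1} = d_t * P):
d_0 = (0=0, 1=1/2, 2=1/2)
  d_1[0] = 0*3/10 + 1/2*3/5 + 1/2*1/2 = 11/20
  d_1[1] = 0*1/2 + 1/2*3/10 + 1/2*2/5 = 7/20
  d_1[2] = 0*1/5 + 1/2*1/10 + 1/2*1/10 = 1/10
d_1 = (0=11/20, 1=7/20, 2=1/10)
  d_2[0] = 11/20*3/10 + 7/20*3/5 + 1/10*1/2 = 17/40
  d_2[1] = 11/20*1/2 + 7/20*3/10 + 1/10*2/5 = 21/50
  d_2[2] = 11/20*1/5 + 7/20*1/10 + 1/10*1/10 = 31/200
d_2 = (0=17/40, 1=21/50, 2=31/200)
  d_3[0] = 17/40*3/10 + 21/50*3/5 + 31/200*1/2 = 457/1000
  d_3[1] = 17/40*1/2 + 21/50*3/10 + 31/200*2/5 = 801/2000
  d_3[2] = 17/40*1/5 + 21/50*1/10 + 31/200*1/10 = 57/400
d_3 = (0=457/1000, 1=801/2000, 2=57/400)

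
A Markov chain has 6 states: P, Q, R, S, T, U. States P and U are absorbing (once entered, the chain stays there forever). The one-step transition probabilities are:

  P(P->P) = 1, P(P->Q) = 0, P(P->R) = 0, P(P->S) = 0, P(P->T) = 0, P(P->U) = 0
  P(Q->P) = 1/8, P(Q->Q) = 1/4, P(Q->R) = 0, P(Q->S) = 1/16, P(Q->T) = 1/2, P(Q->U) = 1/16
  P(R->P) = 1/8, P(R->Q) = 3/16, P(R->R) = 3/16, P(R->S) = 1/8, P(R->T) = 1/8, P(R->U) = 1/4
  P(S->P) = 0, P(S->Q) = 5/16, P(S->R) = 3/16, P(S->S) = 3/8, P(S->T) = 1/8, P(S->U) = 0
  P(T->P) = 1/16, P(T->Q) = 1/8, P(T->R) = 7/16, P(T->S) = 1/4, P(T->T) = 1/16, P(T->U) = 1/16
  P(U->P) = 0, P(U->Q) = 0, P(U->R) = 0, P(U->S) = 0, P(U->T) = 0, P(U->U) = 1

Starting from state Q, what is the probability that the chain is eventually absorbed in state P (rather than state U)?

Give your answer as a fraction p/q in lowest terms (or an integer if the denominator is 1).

Answer: 2791/5515

Derivation:
Let a_i = P(absorbed in P | start in state i).
Boundary conditions: a_P = 1, a_U = 0.
For each transient state i, a_i = sum_j P(i->j) * a_j:
  a_Q = 1/8*a_P + 1/4*a_Q + 0*a_R + 1/16*a_S + 1/2*a_T + 1/16*a_U
  a_R = 1/8*a_P + 3/16*a_Q + 3/16*a_R + 1/8*a_S + 1/8*a_T + 1/4*a_U
  a_S = 0*a_P + 5/16*a_Q + 3/16*a_R + 3/8*a_S + 1/8*a_T + 0*a_U
  a_T = 1/16*a_P + 1/8*a_Q + 7/16*a_R + 1/4*a_S + 1/16*a_T + 1/16*a_U

Substituting a_P = 1 and a_U = 0, rearrange to (I - Q) a = r where r[i] = P(i -> P):
  [3/4, 0, -1/16, -1/2] . (a_Q, a_R, a_S, a_T) = 1/8
  [-3/16, 13/16, -1/8, -1/8] . (a_Q, a_R, a_S, a_T) = 1/8
  [-5/16, -3/16, 5/8, -1/8] . (a_Q, a_R, a_S, a_T) = 0
  [-1/8, -7/16, -1/4, 15/16] . (a_Q, a_R, a_S, a_T) = 1/16

Solving yields:
  a_Q = 2791/5515
  a_R = 2271/5515
  a_S = 2574/5515
  a_T = 2486/5515

Starting state is Q, so the absorption probability is a_Q = 2791/5515.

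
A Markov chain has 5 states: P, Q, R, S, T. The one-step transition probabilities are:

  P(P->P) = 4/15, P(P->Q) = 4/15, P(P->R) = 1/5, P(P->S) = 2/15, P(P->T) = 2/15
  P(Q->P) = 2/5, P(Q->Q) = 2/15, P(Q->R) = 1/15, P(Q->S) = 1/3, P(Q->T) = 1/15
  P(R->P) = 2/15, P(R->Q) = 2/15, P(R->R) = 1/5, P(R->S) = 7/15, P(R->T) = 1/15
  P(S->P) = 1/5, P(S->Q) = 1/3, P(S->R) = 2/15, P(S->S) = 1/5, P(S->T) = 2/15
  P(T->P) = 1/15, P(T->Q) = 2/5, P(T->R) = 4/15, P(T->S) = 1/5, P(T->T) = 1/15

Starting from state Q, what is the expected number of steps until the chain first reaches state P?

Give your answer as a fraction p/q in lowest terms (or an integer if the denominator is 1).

Answer: 49575/13861

Derivation:
Let h_i = expected steps to first reach P from state i.
Boundary: h_P = 0.
First-step equations for the other states:
  h_Q = 1 + 2/5*h_P + 2/15*h_Q + 1/15*h_R + 1/3*h_S + 1/15*h_T
  h_R = 1 + 2/15*h_P + 2/15*h_Q + 1/5*h_R + 7/15*h_S + 1/15*h_T
  h_S = 1 + 1/5*h_P + 1/3*h_Q + 2/15*h_R + 1/5*h_S + 2/15*h_T
  h_T = 1 + 1/15*h_P + 2/5*h_Q + 4/15*h_R + 1/5*h_S + 1/15*h_T

Substituting h_P = 0 and rearranging gives the linear system (I - Q) h = 1:
  [13/15, -1/15, -1/3, -1/15] . (h_Q, h_R, h_S, h_T) = 1
  [-2/15, 4/5, -7/15, -1/15] . (h_Q, h_R, h_S, h_T) = 1
  [-1/3, -2/15, 4/5, -2/15] . (h_Q, h_R, h_S, h_T) = 1
  [-2/5, -4/15, -1/5, 14/15] . (h_Q, h_R, h_S, h_T) = 1

Solving yields:
  h_Q = 49575/13861
  h_R = 66495/13861
  h_S = 60405/13861
  h_T = 68040/13861

Starting state is Q, so the expected hitting time is h_Q = 49575/13861.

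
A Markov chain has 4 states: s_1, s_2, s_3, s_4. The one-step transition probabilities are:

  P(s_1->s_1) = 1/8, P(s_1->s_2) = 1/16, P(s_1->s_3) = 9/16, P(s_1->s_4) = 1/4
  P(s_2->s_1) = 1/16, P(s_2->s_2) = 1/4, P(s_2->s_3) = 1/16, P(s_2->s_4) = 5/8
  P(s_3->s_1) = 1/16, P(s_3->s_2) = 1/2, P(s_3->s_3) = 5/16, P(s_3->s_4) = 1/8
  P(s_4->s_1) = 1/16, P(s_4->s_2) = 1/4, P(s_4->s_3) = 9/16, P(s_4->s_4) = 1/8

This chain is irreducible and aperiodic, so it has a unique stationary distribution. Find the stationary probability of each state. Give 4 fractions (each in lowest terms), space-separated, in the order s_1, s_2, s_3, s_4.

The stationary distribution satisfies pi = pi * P, i.e.:
  pi_s_1 = 1/8*pi_s_1 + 1/16*pi_s_2 + 1/16*pi_s_3 + 1/16*pi_s_4
  pi_s_2 = 1/16*pi_s_1 + 1/4*pi_s_2 + 1/2*pi_s_3 + 1/4*pi_s_4
  pi_s_3 = 9/16*pi_s_1 + 1/16*pi_s_2 + 5/16*pi_s_3 + 9/16*pi_s_4
  pi_s_4 = 1/4*pi_s_1 + 5/8*pi_s_2 + 1/8*pi_s_3 + 1/8*pi_s_4
with normalization: pi_s_1 + pi_s_2 + pi_s_3 + pi_s_4 = 1.

Using the first 3 balance equations plus normalization, the linear system A*pi = b is:
  [-7/8, 1/16, 1/16, 1/16] . pi = 0
  [1/16, -3/4, 1/2, 1/4] . pi = 0
  [9/16, 1/16, -11/16, 9/16] . pi = 0
  [1, 1, 1, 1] . pi = 1

Solving yields:
  pi_s_1 = 1/15
  pi_s_2 = 7/22
  pi_s_3 = 71/220
  pi_s_4 = 193/660

Verification (pi * P):
  1/15*1/8 + 7/22*1/16 + 71/220*1/16 + 193/660*1/16 = 1/15 = pi_s_1  (ok)
  1/15*1/16 + 7/22*1/4 + 71/220*1/2 + 193/660*1/4 = 7/22 = pi_s_2  (ok)
  1/15*9/16 + 7/22*1/16 + 71/220*5/16 + 193/660*9/16 = 71/220 = pi_s_3  (ok)
  1/15*1/4 + 7/22*5/8 + 71/220*1/8 + 193/660*1/8 = 193/660 = pi_s_4  (ok)

Answer: 1/15 7/22 71/220 193/660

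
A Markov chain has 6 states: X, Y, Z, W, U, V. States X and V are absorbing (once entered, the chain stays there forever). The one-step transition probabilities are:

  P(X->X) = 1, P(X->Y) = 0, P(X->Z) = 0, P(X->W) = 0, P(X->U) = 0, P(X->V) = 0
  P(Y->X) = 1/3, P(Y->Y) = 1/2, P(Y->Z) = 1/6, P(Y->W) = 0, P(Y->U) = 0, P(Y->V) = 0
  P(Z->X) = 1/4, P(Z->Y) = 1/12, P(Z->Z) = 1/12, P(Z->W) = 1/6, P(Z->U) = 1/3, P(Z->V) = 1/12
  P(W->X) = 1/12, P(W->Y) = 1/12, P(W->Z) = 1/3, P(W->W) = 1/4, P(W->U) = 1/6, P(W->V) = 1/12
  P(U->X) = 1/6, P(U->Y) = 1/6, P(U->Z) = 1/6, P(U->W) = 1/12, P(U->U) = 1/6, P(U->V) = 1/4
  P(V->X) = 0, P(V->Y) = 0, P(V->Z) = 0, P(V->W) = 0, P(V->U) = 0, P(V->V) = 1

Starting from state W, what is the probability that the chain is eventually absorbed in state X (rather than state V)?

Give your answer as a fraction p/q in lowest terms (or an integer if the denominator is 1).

Answer: 701/1092

Derivation:
Let a_i = P(absorbed in X | start in state i).
Boundary conditions: a_X = 1, a_V = 0.
For each transient state i, a_i = sum_j P(i->j) * a_j:
  a_Y = 1/3*a_X + 1/2*a_Y + 1/6*a_Z + 0*a_W + 0*a_U + 0*a_V
  a_Z = 1/4*a_X + 1/12*a_Y + 1/12*a_Z + 1/6*a_W + 1/3*a_U + 1/12*a_V
  a_W = 1/12*a_X + 1/12*a_Y + 1/3*a_Z + 1/4*a_W + 1/6*a_U + 1/12*a_V
  a_U = 1/6*a_X + 1/6*a_Y + 1/6*a_Z + 1/12*a_W + 1/6*a_U + 1/4*a_V

Substituting a_X = 1 and a_V = 0, rearrange to (I - Q) a = r where r[i] = P(i -> X):
  [1/2, -1/6, 0, 0] . (a_Y, a_Z, a_W, a_U) = 1/3
  [-1/12, 11/12, -1/6, -1/3] . (a_Y, a_Z, a_W, a_U) = 1/4
  [-1/12, -1/3, 3/4, -1/6] . (a_Y, a_Z, a_W, a_U) = 1/12
  [-1/6, -1/6, -1/12, 5/6] . (a_Y, a_Z, a_W, a_U) = 1/6

Solving yields:
  a_Y = 244/273
  a_Z = 62/91
  a_W = 701/1092
  a_U = 1265/2184

Starting state is W, so the absorption probability is a_W = 701/1092.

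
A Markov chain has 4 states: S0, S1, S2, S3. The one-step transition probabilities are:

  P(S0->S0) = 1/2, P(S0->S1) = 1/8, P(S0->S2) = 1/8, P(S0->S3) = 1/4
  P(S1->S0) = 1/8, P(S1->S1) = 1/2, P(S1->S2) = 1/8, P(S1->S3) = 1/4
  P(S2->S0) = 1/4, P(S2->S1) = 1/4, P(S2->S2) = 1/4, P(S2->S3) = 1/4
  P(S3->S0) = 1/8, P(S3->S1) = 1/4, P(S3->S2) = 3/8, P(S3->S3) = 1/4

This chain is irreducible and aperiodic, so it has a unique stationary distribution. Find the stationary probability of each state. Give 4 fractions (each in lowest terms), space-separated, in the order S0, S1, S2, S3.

The stationary distribution satisfies pi = pi * P, i.e.:
  pi_S0 = 1/2*pi_S0 + 1/8*pi_S1 + 1/4*pi_S2 + 1/8*pi_S3
  pi_S1 = 1/8*pi_S0 + 1/2*pi_S1 + 1/4*pi_S2 + 1/4*pi_S3
  pi_S2 = 1/8*pi_S0 + 1/8*pi_S1 + 1/4*pi_S2 + 3/8*pi_S3
  pi_S3 = 1/4*pi_S0 + 1/4*pi_S1 + 1/4*pi_S2 + 1/4*pi_S3
with normalization: pi_S0 + pi_S1 + pi_S2 + pi_S3 = 1.

Using the first 3 balance equations plus normalization, the linear system A*pi = b is:
  [-1/2, 1/8, 1/4, 1/8] . pi = 0
  [1/8, -1/2, 1/4, 1/4] . pi = 0
  [1/8, 1/8, -3/4, 3/8] . pi = 0
  [1, 1, 1, 1] . pi = 1

Solving yields:
  pi_S0 = 17/70
  pi_S1 = 41/140
  pi_S2 = 3/14
  pi_S3 = 1/4

Verification (pi * P):
  17/70*1/2 + 41/140*1/8 + 3/14*1/4 + 1/4*1/8 = 17/70 = pi_S0  (ok)
  17/70*1/8 + 41/140*1/2 + 3/14*1/4 + 1/4*1/4 = 41/140 = pi_S1  (ok)
  17/70*1/8 + 41/140*1/8 + 3/14*1/4 + 1/4*3/8 = 3/14 = pi_S2  (ok)
  17/70*1/4 + 41/140*1/4 + 3/14*1/4 + 1/4*1/4 = 1/4 = pi_S3  (ok)

Answer: 17/70 41/140 3/14 1/4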